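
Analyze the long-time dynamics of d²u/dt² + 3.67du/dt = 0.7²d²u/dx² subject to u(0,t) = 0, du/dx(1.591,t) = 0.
Long-time behavior: u → 0. Damping (γ=3.67) dissipates energy; oscillations decay exponentially.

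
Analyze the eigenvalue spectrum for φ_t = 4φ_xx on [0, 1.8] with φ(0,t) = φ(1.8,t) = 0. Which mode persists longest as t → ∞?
Eigenvalues: λₙ = 4n²π²/1.8².
First three modes:
  n=1: λ₁ = 4π²/1.8² ≈ 12.185
  n=2: λ₂ = 16π²/1.8² ≈ 48.739 (4× faster decay)
  n=3: λ₃ = 36π²/1.8² ≈ 109.662 (9× faster decay)
As t → ∞, higher modes decay exponentially faster. The n=1 mode dominates: φ ~ c₁ sin(πx/1.8) e^{-λ₁t}.
Decay rate: λ₁ = 4π²/1.8² ≈ 12.185.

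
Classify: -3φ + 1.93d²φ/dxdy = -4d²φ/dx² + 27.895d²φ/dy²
Rewriting in standard form: 4d²φ/dx² + 1.93d²φ/dxdy - 27.895d²φ/dy² - 3φ = 0. Hyperbolic (discriminant = 450.0449).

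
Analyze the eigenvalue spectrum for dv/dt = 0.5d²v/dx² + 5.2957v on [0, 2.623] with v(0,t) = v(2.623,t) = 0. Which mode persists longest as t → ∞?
Eigenvalues: λₙ = 0.5n²π²/2.623² - 5.2957.
First three modes:
  n=1: λ₁ = 0.5π²/2.623² - 5.2957 ≈ -4.578
  n=2: λ₂ = 2π²/2.623² - 5.2957 ≈ -2.427
  n=3: λ₃ = 4.5π²/2.623² - 5.2957 ≈ 1.16
Since 0.5π²/2.623² ≈ 0.717 < 5.2957, λ₁ < 0.
The n=1 mode grows fastest (−λₙ is largest for n=1) → dominates.
Asymptotic: v ~ c₁ sin(πx/2.623) e^{4.578t} (exponential growth at rate −λ₁ ≈ 4.578).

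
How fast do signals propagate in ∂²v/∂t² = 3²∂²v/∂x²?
Speed = 3. Information travels along characteristics x = x₀ ± 3t.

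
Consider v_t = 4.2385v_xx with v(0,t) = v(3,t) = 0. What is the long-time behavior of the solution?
As t → ∞, v → 0. Heat diffuses out through both boundaries.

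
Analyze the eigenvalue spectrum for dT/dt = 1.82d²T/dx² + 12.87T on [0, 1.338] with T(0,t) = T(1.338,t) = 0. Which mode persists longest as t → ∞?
Eigenvalues: λₙ = 1.82n²π²/1.338² - 12.87.
First three modes:
  n=1: λ₁ = 1.82π²/1.338² - 12.87 ≈ -2.836
  n=2: λ₂ = 7.28π²/1.338² - 12.87 ≈ 27.265
  n=3: λ₃ = 16.38π²/1.338² - 12.87 ≈ 77.433
Since 1.82π²/1.338² ≈ 10.034 < 12.87, λ₁ < 0.
The n=1 mode grows fastest (−λₙ is largest for n=1) → dominates.
Asymptotic: T ~ c₁ sin(πx/1.338) e^{2.836t} (exponential growth at rate −λ₁ ≈ 2.836).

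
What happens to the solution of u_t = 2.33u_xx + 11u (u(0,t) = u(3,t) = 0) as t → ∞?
u grows unboundedly. Reaction dominates diffusion (r=11 > κπ²/L²≈2.56); solution grows exponentially.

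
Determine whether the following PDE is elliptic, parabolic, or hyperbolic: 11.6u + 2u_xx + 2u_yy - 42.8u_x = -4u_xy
Rewriting in standard form: 2u_xx + 4u_xy + 2u_yy - 42.8u_x + 11.6u = 0. Coefficients: A = 2, B = 4, C = 2. B² - 4AC = 0, which is zero, so the equation is parabolic.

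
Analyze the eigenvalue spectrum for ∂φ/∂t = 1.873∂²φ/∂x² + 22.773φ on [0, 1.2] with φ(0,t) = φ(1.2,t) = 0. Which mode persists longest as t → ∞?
Eigenvalues: λₙ = 1.873n²π²/1.2² - 22.773.
First three modes:
  n=1: λ₁ = 1.873π²/1.2² - 22.773 ≈ -9.936
  n=2: λ₂ = 7.492π²/1.2² - 22.773 ≈ 28.576
  n=3: λ₃ = 16.857π²/1.2² - 22.773 ≈ 92.763
Since 1.873π²/1.2² ≈ 12.837 < 22.773, λ₁ < 0.
The n=1 mode grows fastest (−λₙ is largest for n=1) → dominates.
Asymptotic: φ ~ c₁ sin(πx/1.2) e^{9.936t} (exponential growth at rate −λ₁ ≈ 9.936).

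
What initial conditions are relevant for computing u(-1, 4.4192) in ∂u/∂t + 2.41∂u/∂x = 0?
A single point: x = -11.650272. The characteristic through (-1, 4.4192) is x - 2.41t = const, so x = -1 - 2.41·4.4192 = -11.650272.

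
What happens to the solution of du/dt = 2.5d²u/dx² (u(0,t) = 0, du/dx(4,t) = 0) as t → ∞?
u → 0. Heat escapes through the Dirichlet boundary.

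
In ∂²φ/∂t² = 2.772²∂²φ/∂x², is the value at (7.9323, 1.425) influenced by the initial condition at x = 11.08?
Yes. The domain of dependence is [3.9822, 11.8824], and 11.08 ∈ [3.9822, 11.8824].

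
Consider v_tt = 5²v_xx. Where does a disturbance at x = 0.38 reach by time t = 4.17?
Domain of influence: [-20.47, 21.23]. Data at x = 0.38 spreads outward at speed 5.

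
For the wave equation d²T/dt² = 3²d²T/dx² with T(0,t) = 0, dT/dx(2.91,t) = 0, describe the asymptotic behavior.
T oscillates (no decay). Energy is conserved; the solution oscillates indefinitely as standing waves.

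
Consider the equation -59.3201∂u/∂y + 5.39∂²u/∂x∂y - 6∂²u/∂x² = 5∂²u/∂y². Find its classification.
Rewriting in standard form: -6∂²u/∂x² + 5.39∂²u/∂x∂y - 5∂²u/∂y² - 59.3201∂u/∂y = 0. Elliptic. (A = -6, B = 5.39, C = -5 gives B² - 4AC = -90.9479.)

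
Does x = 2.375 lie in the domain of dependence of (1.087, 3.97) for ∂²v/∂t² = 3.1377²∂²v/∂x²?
Yes. The domain of dependence is [-11.369669, 13.543669], and 2.375 ∈ [-11.369669, 13.543669].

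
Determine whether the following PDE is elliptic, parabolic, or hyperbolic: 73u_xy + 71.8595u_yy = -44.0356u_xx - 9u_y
Rewriting in standard form: 44.0356u_xx + 73u_xy + 71.8595u_yy + 9u_y = 0. Coefficients: A = 44.0356, B = 73, C = 71.8595. B² - 4AC = -7328.5047928, which is negative, so the equation is elliptic.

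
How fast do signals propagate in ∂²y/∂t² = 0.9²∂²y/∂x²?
Speed = 0.9. Information travels along characteristics x = x₀ ± 0.9t.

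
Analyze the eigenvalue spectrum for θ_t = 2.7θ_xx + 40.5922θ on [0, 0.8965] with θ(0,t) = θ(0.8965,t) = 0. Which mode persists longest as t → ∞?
Eigenvalues: λₙ = 2.7n²π²/0.8965² - 40.5922.
First three modes:
  n=1: λ₁ = 2.7π²/0.8965² - 40.5922 ≈ -7.436
  n=2: λ₂ = 10.8π²/0.8965² - 40.5922 ≈ 92.032
  n=3: λ₃ = 24.3π²/0.8965² - 40.5922 ≈ 257.812
Since 2.7π²/0.8965² ≈ 33.156 < 40.5922, λ₁ < 0.
The n=1 mode grows fastest (−λₙ is largest for n=1) → dominates.
Asymptotic: θ ~ c₁ sin(πx/0.8965) e^{7.436t} (exponential growth at rate −λ₁ ≈ 7.436).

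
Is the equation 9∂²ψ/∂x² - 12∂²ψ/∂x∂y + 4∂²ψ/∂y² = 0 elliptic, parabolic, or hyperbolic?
Computing B² - 4AC with A = 9, B = -12, C = 4: discriminant = 0 (zero). Answer: parabolic.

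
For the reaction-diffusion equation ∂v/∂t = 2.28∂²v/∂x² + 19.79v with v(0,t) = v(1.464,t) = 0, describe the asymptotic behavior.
v grows unboundedly. Reaction dominates diffusion (r=19.79 > κπ²/L²≈10.5); solution grows exponentially.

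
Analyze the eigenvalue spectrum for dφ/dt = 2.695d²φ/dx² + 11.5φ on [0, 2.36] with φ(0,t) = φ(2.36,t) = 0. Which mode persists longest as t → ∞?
Eigenvalues: λₙ = 2.695n²π²/2.36² - 11.5.
First three modes:
  n=1: λ₁ = 2.695π²/2.36² - 11.5 ≈ -6.724
  n=2: λ₂ = 10.78π²/2.36² - 11.5 ≈ 7.603
  n=3: λ₃ = 24.255π²/2.36² - 11.5 ≈ 31.481
Since 2.695π²/2.36² ≈ 4.776 < 11.5, λ₁ < 0.
The n=1 mode grows fastest (−λₙ is largest for n=1) → dominates.
Asymptotic: φ ~ c₁ sin(πx/2.36) e^{6.724t} (exponential growth at rate −λ₁ ≈ 6.724).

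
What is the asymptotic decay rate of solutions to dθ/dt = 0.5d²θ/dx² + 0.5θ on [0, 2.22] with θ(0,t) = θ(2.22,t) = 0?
Eigenvalues: λₙ = 0.5n²π²/2.22² - 0.5.
First three modes:
  n=1: λ₁ = 0.5π²/2.22² - 0.5 ≈ 0.501
  n=2: λ₂ = 2π²/2.22² - 0.5 ≈ 3.505
  n=3: λ₃ = 4.5π²/2.22² - 0.5 ≈ 8.512
Since 0.5π²/2.22² ≈ 1.001 > 0.5, all λₙ > 0.
The n=1 mode decays slowest → dominates as t → ∞.
Asymptotic: θ ~ c₁ sin(πx/2.22) e^{-λ₁t} with decay rate λ₁ ≈ 0.501.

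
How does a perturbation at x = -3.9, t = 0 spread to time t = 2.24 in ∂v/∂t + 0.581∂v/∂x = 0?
At x = -2.59856. The characteristic carries data from (-3.9, 0) to (-2.59856, 2.24).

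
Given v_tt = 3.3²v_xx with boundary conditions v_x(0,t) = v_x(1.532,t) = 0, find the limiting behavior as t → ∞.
v oscillates about a mean that drifts linearly in t (generically unbounded; no decay). There is no damping, so the nonconstant modes persist as standing waves (energy conserved, no decay). But with Neumann conditions at both ends the constant mode has eigenvalue 0: the spatial mean M(t) of v satisfies M'' = 0, so M(t) = M(0) + M'(0)·t. Unless the initial velocity has zero mean (∫v_t(x,0)dx = 0), the solution grows linearly in t (unbounded, though not exponentially); if it does have zero mean, the solution stays bounded and simply oscillates.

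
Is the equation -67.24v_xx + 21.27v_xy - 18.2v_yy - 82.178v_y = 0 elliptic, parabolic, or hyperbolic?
Computing B² - 4AC with A = -67.24, B = 21.27, C = -18.2: discriminant = -4442.6591 (negative). Answer: elliptic.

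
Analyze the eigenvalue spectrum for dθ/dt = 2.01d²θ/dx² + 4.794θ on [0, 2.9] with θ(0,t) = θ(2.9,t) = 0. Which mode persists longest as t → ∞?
Eigenvalues: λₙ = 2.01n²π²/2.9² - 4.794.
First three modes:
  n=1: λ₁ = 2.01π²/2.9² - 4.794 ≈ -2.435
  n=2: λ₂ = 8.04π²/2.9² - 4.794 ≈ 4.641
  n=3: λ₃ = 18.09π²/2.9² - 4.794 ≈ 16.436
Since 2.01π²/2.9² ≈ 2.359 < 4.794, λ₁ < 0.
The n=1 mode grows fastest (−λₙ is largest for n=1) → dominates.
Asymptotic: θ ~ c₁ sin(πx/2.9) e^{2.435t} (exponential growth at rate −λ₁ ≈ 2.435).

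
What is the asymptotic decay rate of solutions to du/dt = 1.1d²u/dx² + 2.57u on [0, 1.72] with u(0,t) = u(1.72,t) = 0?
Eigenvalues: λₙ = 1.1n²π²/1.72² - 2.57.
First three modes:
  n=1: λ₁ = 1.1π²/1.72² - 2.57 ≈ 1.1
  n=2: λ₂ = 4.4π²/1.72² - 2.57 ≈ 12.109
  n=3: λ₃ = 9.9π²/1.72² - 2.57 ≈ 30.458
Since 1.1π²/1.72² ≈ 3.67 > 2.57, all λₙ > 0.
The n=1 mode decays slowest → dominates as t → ∞.
Asymptotic: u ~ c₁ sin(πx/1.72) e^{-λ₁t} with decay rate λ₁ ≈ 1.1.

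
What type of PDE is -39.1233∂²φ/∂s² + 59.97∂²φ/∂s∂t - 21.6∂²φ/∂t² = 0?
With A = -39.1233, B = 59.97, C = -21.6, the discriminant is 216.14778. This is a hyperbolic PDE.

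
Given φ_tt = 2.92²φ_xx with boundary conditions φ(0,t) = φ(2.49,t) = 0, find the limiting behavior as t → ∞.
φ oscillates (no decay). Energy is conserved; the solution oscillates indefinitely as standing waves.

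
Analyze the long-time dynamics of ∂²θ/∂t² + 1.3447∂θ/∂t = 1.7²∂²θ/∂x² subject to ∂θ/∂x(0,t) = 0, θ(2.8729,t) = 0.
Long-time behavior: θ → 0. Damping (γ=1.3447) dissipates energy; oscillations decay exponentially.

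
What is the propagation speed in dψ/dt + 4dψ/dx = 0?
Speed = 4. Information travels along x - 4t = const (rightward).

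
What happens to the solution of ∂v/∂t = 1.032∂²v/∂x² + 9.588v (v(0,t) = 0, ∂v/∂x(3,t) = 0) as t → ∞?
v grows unboundedly. Reaction dominates diffusion (r=9.588 > κπ²/(4L²)≈0.28); solution grows exponentially.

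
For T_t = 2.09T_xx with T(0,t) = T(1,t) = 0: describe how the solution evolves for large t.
T → 0. Heat diffuses out through both boundaries.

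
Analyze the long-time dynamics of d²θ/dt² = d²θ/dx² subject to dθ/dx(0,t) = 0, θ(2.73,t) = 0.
Long-time behavior: θ oscillates (no decay). Energy is conserved; the solution oscillates indefinitely as standing waves.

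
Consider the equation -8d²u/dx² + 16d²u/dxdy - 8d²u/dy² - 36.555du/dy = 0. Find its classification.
Parabolic. (A = -8, B = 16, C = -8 gives B² - 4AC = 0.)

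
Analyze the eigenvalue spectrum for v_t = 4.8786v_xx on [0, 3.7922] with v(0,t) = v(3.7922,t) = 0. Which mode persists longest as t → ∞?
Eigenvalues: λₙ = 4.8786n²π²/3.7922².
First three modes:
  n=1: λ₁ = 4.8786π²/3.7922² ≈ 3.348
  n=2: λ₂ = 19.5144π²/3.7922² ≈ 13.393 (4× faster decay)
  n=3: λ₃ = 43.9074π²/3.7922² ≈ 30.134 (9× faster decay)
As t → ∞, higher modes decay exponentially faster. The n=1 mode dominates: v ~ c₁ sin(πx/3.7922) e^{-λ₁t}.
Decay rate: λ₁ = 4.8786π²/3.7922² ≈ 3.348.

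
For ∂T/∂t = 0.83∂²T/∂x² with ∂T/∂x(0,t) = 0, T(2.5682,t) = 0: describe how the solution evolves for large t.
T → 0. Heat escapes through the Dirichlet boundary.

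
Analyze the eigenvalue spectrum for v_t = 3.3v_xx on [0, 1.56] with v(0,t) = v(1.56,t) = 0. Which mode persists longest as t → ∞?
Eigenvalues: λₙ = 3.3n²π²/1.56².
First three modes:
  n=1: λ₁ = 3.3π²/1.56² ≈ 13.383
  n=2: λ₂ = 13.2π²/1.56² ≈ 53.533 (4× faster decay)
  n=3: λ₃ = 29.7π²/1.56² ≈ 120.45 (9× faster decay)
As t → ∞, higher modes decay exponentially faster. The n=1 mode dominates: v ~ c₁ sin(πx/1.56) e^{-λ₁t}.
Decay rate: λ₁ = 3.3π²/1.56² ≈ 13.383.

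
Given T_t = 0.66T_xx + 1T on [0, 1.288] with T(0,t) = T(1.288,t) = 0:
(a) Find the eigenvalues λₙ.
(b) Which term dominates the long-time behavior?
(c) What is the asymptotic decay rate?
Eigenvalues: λₙ = 0.66n²π²/1.288² - 1.
First three modes:
  n=1: λ₁ = 0.66π²/1.288² - 1 ≈ 2.927
  n=2: λ₂ = 2.64π²/1.288² - 1 ≈ 14.706
  n=3: λ₃ = 5.94π²/1.288² - 1 ≈ 34.339
Since 0.66π²/1.288² ≈ 3.927 > 1, all λₙ > 0.
The n=1 mode decays slowest → dominates as t → ∞.
Asymptotic: T ~ c₁ sin(πx/1.288) e^{-λ₁t} with decay rate λ₁ ≈ 2.927.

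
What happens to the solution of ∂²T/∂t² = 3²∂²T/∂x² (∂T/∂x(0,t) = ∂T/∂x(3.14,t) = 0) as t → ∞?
T oscillates about a mean that drifts linearly in t (generically unbounded; no decay). There is no damping, so the nonconstant modes persist as standing waves (energy conserved, no decay). But with Neumann conditions at both ends the constant mode has eigenvalue 0: the spatial mean M(t) of T satisfies M'' = 0, so M(t) = M(0) + M'(0)·t. Unless the initial velocity has zero mean (∫T_t(x,0)dx = 0), the solution grows linearly in t (unbounded, though not exponentially); if it does have zero mean, the solution stays bounded and simply oscillates.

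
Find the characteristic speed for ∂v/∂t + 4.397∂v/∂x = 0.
Speed = 4.397. Information travels along x - 4.397t = const (rightward).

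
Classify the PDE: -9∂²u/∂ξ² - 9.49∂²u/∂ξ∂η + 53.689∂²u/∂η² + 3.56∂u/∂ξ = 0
A = -9, B = -9.49, C = 53.689. Discriminant B² - 4AC = 2022.8641. Since 2022.8641 > 0, hyperbolic.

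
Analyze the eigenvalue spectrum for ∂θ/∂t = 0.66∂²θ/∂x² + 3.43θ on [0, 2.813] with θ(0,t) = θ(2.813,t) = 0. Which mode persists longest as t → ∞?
Eigenvalues: λₙ = 0.66n²π²/2.813² - 3.43.
First three modes:
  n=1: λ₁ = 0.66π²/2.813² - 3.43 ≈ -2.607
  n=2: λ₂ = 2.64π²/2.813² - 3.43 ≈ -0.137
  n=3: λ₃ = 5.94π²/2.813² - 3.43 ≈ 3.979
Since 0.66π²/2.813² ≈ 0.823 < 3.43, λ₁ < 0.
The n=1 mode grows fastest (−λₙ is largest for n=1) → dominates.
Asymptotic: θ ~ c₁ sin(πx/2.813) e^{2.607t} (exponential growth at rate −λ₁ ≈ 2.607).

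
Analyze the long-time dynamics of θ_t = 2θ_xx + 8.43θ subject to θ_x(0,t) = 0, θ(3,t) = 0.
Long-time behavior: θ grows unboundedly. Reaction dominates diffusion (r=8.43 > κπ²/(4L²)≈0.55); solution grows exponentially.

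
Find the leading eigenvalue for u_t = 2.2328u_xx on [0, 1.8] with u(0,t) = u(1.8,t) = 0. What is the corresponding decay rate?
Eigenvalues: λₙ = 2.2328n²π²/1.8².
First three modes:
  n=1: λ₁ = 2.2328π²/1.8² ≈ 6.801
  n=2: λ₂ = 8.9312π²/1.8² ≈ 27.206 (4× faster decay)
  n=3: λ₃ = 20.0952π²/1.8² ≈ 61.213 (9× faster decay)
As t → ∞, higher modes decay exponentially faster. The n=1 mode dominates: u ~ c₁ sin(πx/1.8) e^{-λ₁t}.
Decay rate: λ₁ = 2.2328π²/1.8² ≈ 6.801.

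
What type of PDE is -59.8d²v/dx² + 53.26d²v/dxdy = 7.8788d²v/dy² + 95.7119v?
Rewriting in standard form: -59.8d²v/dx² + 53.26d²v/dxdy - 7.8788d²v/dy² - 95.7119v = 0. With A = -59.8, B = 53.26, C = -7.8788, the discriminant is 952.01864. This is a hyperbolic PDE.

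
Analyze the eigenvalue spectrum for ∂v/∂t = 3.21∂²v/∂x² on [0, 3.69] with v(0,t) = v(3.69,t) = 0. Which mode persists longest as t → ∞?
Eigenvalues: λₙ = 3.21n²π²/3.69².
First three modes:
  n=1: λ₁ = 3.21π²/3.69² ≈ 2.327
  n=2: λ₂ = 12.84π²/3.69² ≈ 9.307 (4× faster decay)
  n=3: λ₃ = 28.89π²/3.69² ≈ 20.941 (9× faster decay)
As t → ∞, higher modes decay exponentially faster. The n=1 mode dominates: v ~ c₁ sin(πx/3.69) e^{-λ₁t}.
Decay rate: λ₁ = 3.21π²/3.69² ≈ 2.327.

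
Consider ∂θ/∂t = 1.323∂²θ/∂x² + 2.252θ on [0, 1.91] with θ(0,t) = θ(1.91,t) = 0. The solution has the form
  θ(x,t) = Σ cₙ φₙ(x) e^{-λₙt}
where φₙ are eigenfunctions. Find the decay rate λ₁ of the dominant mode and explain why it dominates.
Eigenvalues: λₙ = 1.323n²π²/1.91² - 2.252.
First three modes:
  n=1: λ₁ = 1.323π²/1.91² - 2.252 ≈ 1.327
  n=2: λ₂ = 5.292π²/1.91² - 2.252 ≈ 12.065
  n=3: λ₃ = 11.907π²/1.91² - 2.252 ≈ 29.961
Since 1.323π²/1.91² ≈ 3.579 > 2.252, all λₙ > 0.
The n=1 mode decays slowest → dominates as t → ∞.
Asymptotic: θ ~ c₁ sin(πx/1.91) e^{-λ₁t} with decay rate λ₁ ≈ 1.327.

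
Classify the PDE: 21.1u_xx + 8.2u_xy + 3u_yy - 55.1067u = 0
A = 21.1, B = 8.2, C = 3. Discriminant B² - 4AC = -185.96. Since -185.96 < 0, elliptic.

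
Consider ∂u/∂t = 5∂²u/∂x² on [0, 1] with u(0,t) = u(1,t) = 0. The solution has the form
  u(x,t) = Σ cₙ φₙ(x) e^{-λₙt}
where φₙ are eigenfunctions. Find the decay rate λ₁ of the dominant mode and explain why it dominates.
Eigenvalues: λₙ = 5n²π².
First three modes:
  n=1: λ₁ = 5π² ≈ 49.348
  n=2: λ₂ = 20π² ≈ 197.392 (4× faster decay)
  n=3: λ₃ = 45π² ≈ 444.132 (9× faster decay)
As t → ∞, higher modes decay exponentially faster. The n=1 mode dominates: u ~ c₁ sin(πx) e^{-λ₁t}.
Decay rate: λ₁ = 5π² ≈ 49.348.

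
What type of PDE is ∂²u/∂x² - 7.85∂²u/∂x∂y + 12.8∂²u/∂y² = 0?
With A = 1, B = -7.85, C = 12.8, the discriminant is 10.4225. This is a hyperbolic PDE.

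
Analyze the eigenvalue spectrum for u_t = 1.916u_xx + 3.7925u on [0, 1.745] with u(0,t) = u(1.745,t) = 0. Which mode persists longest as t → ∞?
Eigenvalues: λₙ = 1.916n²π²/1.745² - 3.7925.
First three modes:
  n=1: λ₁ = 1.916π²/1.745² - 3.7925 ≈ 2.418
  n=2: λ₂ = 7.664π²/1.745² - 3.7925 ≈ 21.048
  n=3: λ₃ = 17.244π²/1.745² - 3.7925 ≈ 52.099
Since 1.916π²/1.745² ≈ 6.21 > 3.7925, all λₙ > 0.
The n=1 mode decays slowest → dominates as t → ∞.
Asymptotic: u ~ c₁ sin(πx/1.745) e^{-λ₁t} with decay rate λ₁ ≈ 2.418.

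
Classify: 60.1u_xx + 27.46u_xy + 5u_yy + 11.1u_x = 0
Elliptic (discriminant = -447.9484).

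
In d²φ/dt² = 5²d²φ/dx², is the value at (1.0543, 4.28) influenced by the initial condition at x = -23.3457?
No. The domain of dependence is [-20.3457, 22.4543], and -23.3457 is outside this interval.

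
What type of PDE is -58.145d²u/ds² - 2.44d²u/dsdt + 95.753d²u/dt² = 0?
With A = -58.145, B = -2.44, C = 95.753, the discriminant is 22276.18634. This is a hyperbolic PDE.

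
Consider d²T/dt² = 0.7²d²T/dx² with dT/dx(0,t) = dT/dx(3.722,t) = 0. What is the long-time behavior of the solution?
As t → ∞, T oscillates about a mean that drifts linearly in t (generically unbounded; no decay). There is no damping, so the nonconstant modes persist as standing waves (energy conserved, no decay). But with Neumann conditions at both ends the constant mode has eigenvalue 0: the spatial mean M(t) of T satisfies M'' = 0, so M(t) = M(0) + M'(0)·t. Unless the initial velocity has zero mean (∫T_t(x,0)dx = 0), the solution grows linearly in t (unbounded, though not exponentially); if it does have zero mean, the solution stays bounded and simply oscillates.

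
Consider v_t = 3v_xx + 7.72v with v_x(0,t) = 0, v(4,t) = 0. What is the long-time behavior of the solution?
As t → ∞, v grows unboundedly. Reaction dominates diffusion (r=7.72 > κπ²/(4L²)≈0.46); solution grows exponentially.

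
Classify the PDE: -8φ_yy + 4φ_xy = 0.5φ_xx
Rewriting in standard form: -0.5φ_xx + 4φ_xy - 8φ_yy = 0. A = -0.5, B = 4, C = -8. Discriminant B² - 4AC = 0. Since 0 = 0, parabolic.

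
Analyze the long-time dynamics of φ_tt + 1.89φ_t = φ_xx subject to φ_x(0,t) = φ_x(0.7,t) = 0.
Long-time behavior: φ → constant (steady state). Damping (γ=1.89) dissipates the nonconstant modes; with Neumann BCs the spatial average obeys M''+γM'=0 and tends to a finite limit.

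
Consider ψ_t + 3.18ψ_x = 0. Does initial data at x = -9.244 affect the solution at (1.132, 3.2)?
No. Only data at x = -9.044 affects (1.132, 3.2). Advection has one-way propagation along characteristics.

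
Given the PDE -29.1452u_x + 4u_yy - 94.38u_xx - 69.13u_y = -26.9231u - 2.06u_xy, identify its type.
Rewriting in standard form: -94.38u_xx + 2.06u_xy + 4u_yy - 29.1452u_x - 69.13u_y + 26.9231u = 0. The second-order coefficients are A = -94.38, B = 2.06, C = 4. Since B² - 4AC = 1514.3236 > 0, this is a hyperbolic PDE.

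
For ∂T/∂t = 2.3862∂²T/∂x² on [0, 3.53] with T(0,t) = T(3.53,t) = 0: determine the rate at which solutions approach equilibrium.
Eigenvalues: λₙ = 2.3862n²π²/3.53².
First three modes:
  n=1: λ₁ = 2.3862π²/3.53² ≈ 1.89
  n=2: λ₂ = 9.5448π²/3.53² ≈ 7.56 (4× faster decay)
  n=3: λ₃ = 21.4758π²/3.53² ≈ 17.01 (9× faster decay)
As t → ∞, higher modes decay exponentially faster. The n=1 mode dominates: T ~ c₁ sin(πx/3.53) e^{-λ₁t}.
Decay rate: λ₁ = 2.3862π²/3.53² ≈ 1.89.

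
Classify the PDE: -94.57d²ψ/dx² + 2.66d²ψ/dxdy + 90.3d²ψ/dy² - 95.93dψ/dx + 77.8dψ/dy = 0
A = -94.57, B = 2.66, C = 90.3. Discriminant B² - 4AC = 34165.7596. Since 34165.7596 > 0, hyperbolic.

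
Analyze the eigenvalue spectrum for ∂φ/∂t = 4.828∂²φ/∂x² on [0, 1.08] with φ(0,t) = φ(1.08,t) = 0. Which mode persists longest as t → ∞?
Eigenvalues: λₙ = 4.828n²π²/1.08².
First three modes:
  n=1: λ₁ = 4.828π²/1.08² ≈ 40.853
  n=2: λ₂ = 19.312π²/1.08² ≈ 163.41 (4× faster decay)
  n=3: λ₃ = 43.452π²/1.08² ≈ 367.673 (9× faster decay)
As t → ∞, higher modes decay exponentially faster. The n=1 mode dominates: φ ~ c₁ sin(πx/1.08) e^{-λ₁t}.
Decay rate: λ₁ = 4.828π²/1.08² ≈ 40.853.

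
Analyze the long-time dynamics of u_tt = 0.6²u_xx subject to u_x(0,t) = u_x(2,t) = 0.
Long-time behavior: u oscillates about a mean that drifts linearly in t (generically unbounded; no decay). There is no damping, so the nonconstant modes persist as standing waves (energy conserved, no decay). But with Neumann conditions at both ends the constant mode has eigenvalue 0: the spatial mean M(t) of u satisfies M'' = 0, so M(t) = M(0) + M'(0)·t. Unless the initial velocity has zero mean (∫u_t(x,0)dx = 0), the solution grows linearly in t (unbounded, though not exponentially); if it does have zero mean, the solution stays bounded and simply oscillates.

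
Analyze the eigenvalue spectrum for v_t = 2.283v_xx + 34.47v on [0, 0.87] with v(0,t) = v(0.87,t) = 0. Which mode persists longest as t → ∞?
Eigenvalues: λₙ = 2.283n²π²/0.87² - 34.47.
First three modes:
  n=1: λ₁ = 2.283π²/0.87² - 34.47 ≈ -4.701
  n=2: λ₂ = 9.132π²/0.87² - 34.47 ≈ 84.607
  n=3: λ₃ = 20.547π²/0.87² - 34.47 ≈ 233.453
Since 2.283π²/0.87² ≈ 29.769 < 34.47, λ₁ < 0.
The n=1 mode grows fastest (−λₙ is largest for n=1) → dominates.
Asymptotic: v ~ c₁ sin(πx/0.87) e^{4.701t} (exponential growth at rate −λ₁ ≈ 4.701).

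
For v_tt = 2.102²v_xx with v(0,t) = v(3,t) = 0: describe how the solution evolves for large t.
v oscillates (no decay). Energy is conserved; the solution oscillates indefinitely as standing waves.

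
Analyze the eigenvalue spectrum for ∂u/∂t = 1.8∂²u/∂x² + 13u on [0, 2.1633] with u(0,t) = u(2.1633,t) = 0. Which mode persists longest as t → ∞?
Eigenvalues: λₙ = 1.8n²π²/2.1633² - 13.
First three modes:
  n=1: λ₁ = 1.8π²/2.1633² - 13 ≈ -9.204
  n=2: λ₂ = 7.2π²/2.1633² - 13 ≈ 2.184
  n=3: λ₃ = 16.2π²/2.1633² - 13 ≈ 21.165
Since 1.8π²/2.1633² ≈ 3.796 < 13, λ₁ < 0.
The n=1 mode grows fastest (−λₙ is largest for n=1) → dominates.
Asymptotic: u ~ c₁ sin(πx/2.1633) e^{9.204t} (exponential growth at rate −λ₁ ≈ 9.204).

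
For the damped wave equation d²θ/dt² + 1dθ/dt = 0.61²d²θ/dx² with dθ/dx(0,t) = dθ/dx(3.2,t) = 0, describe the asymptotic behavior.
θ → constant (steady state). Damping (γ=1) dissipates the nonconstant modes; with Neumann BCs the spatial average obeys M''+γM'=0 and tends to a finite limit.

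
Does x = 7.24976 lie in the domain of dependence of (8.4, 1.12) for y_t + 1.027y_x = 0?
Yes. The characteristic through (8.4, 1.12) passes through x = 7.24976.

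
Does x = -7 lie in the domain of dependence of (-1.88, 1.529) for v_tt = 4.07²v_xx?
Yes. The domain of dependence is [-8.10303, 4.34303], and -7 ∈ [-8.10303, 4.34303].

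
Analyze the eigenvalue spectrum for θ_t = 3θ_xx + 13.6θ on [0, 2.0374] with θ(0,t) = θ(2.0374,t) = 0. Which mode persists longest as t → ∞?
Eigenvalues: λₙ = 3n²π²/2.0374² - 13.6.
First three modes:
  n=1: λ₁ = 3π²/2.0374² - 13.6 ≈ -6.467
  n=2: λ₂ = 12π²/2.0374² - 13.6 ≈ 14.932
  n=3: λ₃ = 27π²/2.0374² - 13.6 ≈ 50.596
Since 3π²/2.0374² ≈ 7.133 < 13.6, λ₁ < 0.
The n=1 mode grows fastest (−λₙ is largest for n=1) → dominates.
Asymptotic: θ ~ c₁ sin(πx/2.0374) e^{6.467t} (exponential growth at rate −λ₁ ≈ 6.467).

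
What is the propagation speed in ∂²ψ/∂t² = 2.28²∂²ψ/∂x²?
Speed = 2.28. Information travels along characteristics x = x₀ ± 2.28t.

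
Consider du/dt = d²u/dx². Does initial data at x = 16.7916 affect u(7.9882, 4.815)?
Yes, for any finite x. The heat equation has infinite propagation speed, so all initial data affects all points at any t > 0.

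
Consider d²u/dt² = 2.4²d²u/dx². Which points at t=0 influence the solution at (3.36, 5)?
Domain of dependence: [-8.64, 15.36]. Signals travel at speed 2.4, so data within |x - 3.36| ≤ 2.4·5 = 12 can reach the point.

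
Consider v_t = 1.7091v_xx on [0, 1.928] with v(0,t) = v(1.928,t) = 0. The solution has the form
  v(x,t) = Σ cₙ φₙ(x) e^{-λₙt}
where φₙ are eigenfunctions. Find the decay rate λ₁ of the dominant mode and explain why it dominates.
Eigenvalues: λₙ = 1.7091n²π²/1.928².
First three modes:
  n=1: λ₁ = 1.7091π²/1.928² ≈ 4.538
  n=2: λ₂ = 6.8364π²/1.928² ≈ 18.152 (4× faster decay)
  n=3: λ₃ = 15.3819π²/1.928² ≈ 40.841 (9× faster decay)
As t → ∞, higher modes decay exponentially faster. The n=1 mode dominates: v ~ c₁ sin(πx/1.928) e^{-λ₁t}.
Decay rate: λ₁ = 1.7091π²/1.928² ≈ 4.538.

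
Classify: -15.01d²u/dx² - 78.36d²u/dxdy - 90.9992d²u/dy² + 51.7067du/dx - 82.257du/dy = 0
Hyperbolic (discriminant = 676.697632).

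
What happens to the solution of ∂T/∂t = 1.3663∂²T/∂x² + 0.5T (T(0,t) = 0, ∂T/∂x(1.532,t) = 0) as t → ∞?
T → 0. Diffusion dominates reaction (r=0.5 < κπ²/(4L²)≈1.44); solution decays.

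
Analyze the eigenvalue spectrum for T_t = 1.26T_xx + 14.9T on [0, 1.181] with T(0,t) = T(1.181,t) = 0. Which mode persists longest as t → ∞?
Eigenvalues: λₙ = 1.26n²π²/1.181² - 14.9.
First three modes:
  n=1: λ₁ = 1.26π²/1.181² - 14.9 ≈ -5.984
  n=2: λ₂ = 5.04π²/1.181² - 14.9 ≈ 20.764
  n=3: λ₃ = 11.34π²/1.181² - 14.9 ≈ 65.344
Since 1.26π²/1.181² ≈ 8.916 < 14.9, λ₁ < 0.
The n=1 mode grows fastest (−λₙ is largest for n=1) → dominates.
Asymptotic: T ~ c₁ sin(πx/1.181) e^{5.984t} (exponential growth at rate −λ₁ ≈ 5.984).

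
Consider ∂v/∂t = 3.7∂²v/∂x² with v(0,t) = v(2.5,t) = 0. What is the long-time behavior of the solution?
As t → ∞, v → 0. Heat diffuses out through both boundaries.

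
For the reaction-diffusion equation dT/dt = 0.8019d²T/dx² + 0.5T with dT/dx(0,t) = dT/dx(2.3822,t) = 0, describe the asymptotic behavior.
T grows unboundedly. With Neumann BCs the constant mode has diffusion eigenvalue 0, so any r > 0 makes it grow like e^(0.5t); solution grows exponentially.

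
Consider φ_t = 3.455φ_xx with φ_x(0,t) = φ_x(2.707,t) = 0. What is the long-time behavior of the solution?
As t → ∞, φ → constant (steady state). Heat is conserved (no flux at boundaries); solution approaches the spatial average.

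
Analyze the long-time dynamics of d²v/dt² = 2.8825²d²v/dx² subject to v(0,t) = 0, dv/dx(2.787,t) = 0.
Long-time behavior: v oscillates (no decay). Energy is conserved; the solution oscillates indefinitely as standing waves.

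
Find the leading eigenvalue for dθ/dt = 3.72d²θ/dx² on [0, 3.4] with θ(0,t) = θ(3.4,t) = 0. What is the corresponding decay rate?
Eigenvalues: λₙ = 3.72n²π²/3.4².
First three modes:
  n=1: λ₁ = 3.72π²/3.4² ≈ 3.176
  n=2: λ₂ = 14.88π²/3.4² ≈ 12.704 (4× faster decay)
  n=3: λ₃ = 33.48π²/3.4² ≈ 28.584 (9× faster decay)
As t → ∞, higher modes decay exponentially faster. The n=1 mode dominates: θ ~ c₁ sin(πx/3.4) e^{-λ₁t}.
Decay rate: λ₁ = 3.72π²/3.4² ≈ 3.176.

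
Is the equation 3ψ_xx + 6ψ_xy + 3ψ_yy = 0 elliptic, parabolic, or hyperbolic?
Computing B² - 4AC with A = 3, B = 6, C = 3: discriminant = 0 (zero). Answer: parabolic.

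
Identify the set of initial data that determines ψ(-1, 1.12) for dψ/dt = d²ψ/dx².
The entire real line. The heat equation has infinite propagation speed: any initial disturbance instantly affects all points (though exponentially small far away).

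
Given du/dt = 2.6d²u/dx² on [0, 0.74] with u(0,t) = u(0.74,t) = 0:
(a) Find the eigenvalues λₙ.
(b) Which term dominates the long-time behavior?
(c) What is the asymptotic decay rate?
Eigenvalues: λₙ = 2.6n²π²/0.74².
First three modes:
  n=1: λ₁ = 2.6π²/0.74² ≈ 46.861
  n=2: λ₂ = 10.4π²/0.74² ≈ 187.443 (4× faster decay)
  n=3: λ₃ = 23.4π²/0.74² ≈ 421.747 (9× faster decay)
As t → ∞, higher modes decay exponentially faster. The n=1 mode dominates: u ~ c₁ sin(πx/0.74) e^{-λ₁t}.
Decay rate: λ₁ = 2.6π²/0.74² ≈ 46.861.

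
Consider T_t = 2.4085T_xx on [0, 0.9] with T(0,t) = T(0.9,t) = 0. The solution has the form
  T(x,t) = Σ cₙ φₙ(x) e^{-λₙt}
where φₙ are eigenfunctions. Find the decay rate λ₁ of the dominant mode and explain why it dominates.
Eigenvalues: λₙ = 2.4085n²π²/0.9².
First three modes:
  n=1: λ₁ = 2.4085π²/0.9² ≈ 29.347
  n=2: λ₂ = 9.634π²/0.9² ≈ 117.387 (4× faster decay)
  n=3: λ₃ = 21.6765π²/0.9² ≈ 264.122 (9× faster decay)
As t → ∞, higher modes decay exponentially faster. The n=1 mode dominates: T ~ c₁ sin(πx/0.9) e^{-λ₁t}.
Decay rate: λ₁ = 2.4085π²/0.9² ≈ 29.347.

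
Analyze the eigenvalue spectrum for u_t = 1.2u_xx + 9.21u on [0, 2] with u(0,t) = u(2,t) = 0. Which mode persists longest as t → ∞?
Eigenvalues: λₙ = 1.2n²π²/2² - 9.21.
First three modes:
  n=1: λ₁ = 1.2π²/2² - 9.21 ≈ -6.249
  n=2: λ₂ = 4.8π²/2² - 9.21 ≈ 2.634
  n=3: λ₃ = 10.8π²/2² - 9.21 ≈ 17.438
Since 1.2π²/2² ≈ 2.961 < 9.21, λ₁ < 0.
The n=1 mode grows fastest (−λₙ is largest for n=1) → dominates.
Asymptotic: u ~ c₁ sin(πx/2) e^{6.249t} (exponential growth at rate −λ₁ ≈ 6.249).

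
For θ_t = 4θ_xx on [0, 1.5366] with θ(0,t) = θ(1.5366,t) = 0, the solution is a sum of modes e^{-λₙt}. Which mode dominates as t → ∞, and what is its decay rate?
Eigenvalues: λₙ = 4n²π²/1.5366².
First three modes:
  n=1: λ₁ = 4π²/1.5366² ≈ 16.72
  n=2: λ₂ = 16π²/1.5366² ≈ 66.88 (4× faster decay)
  n=3: λ₃ = 36π²/1.5366² ≈ 150.481 (9× faster decay)
As t → ∞, higher modes decay exponentially faster. The n=1 mode dominates: θ ~ c₁ sin(πx/1.5366) e^{-λ₁t}.
Decay rate: λ₁ = 4π²/1.5366² ≈ 16.72.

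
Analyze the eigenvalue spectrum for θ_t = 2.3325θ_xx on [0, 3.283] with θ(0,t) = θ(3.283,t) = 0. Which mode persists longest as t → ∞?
Eigenvalues: λₙ = 2.3325n²π²/3.283².
First three modes:
  n=1: λ₁ = 2.3325π²/3.283² ≈ 2.136
  n=2: λ₂ = 9.33π²/3.283² ≈ 8.544 (4× faster decay)
  n=3: λ₃ = 20.9925π²/3.283² ≈ 19.223 (9× faster decay)
As t → ∞, higher modes decay exponentially faster. The n=1 mode dominates: θ ~ c₁ sin(πx/3.283) e^{-λ₁t}.
Decay rate: λ₁ = 2.3325π²/3.283² ≈ 2.136.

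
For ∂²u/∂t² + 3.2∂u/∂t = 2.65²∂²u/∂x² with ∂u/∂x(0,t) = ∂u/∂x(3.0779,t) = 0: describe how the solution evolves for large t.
u → constant (steady state). Damping (γ=3.2) dissipates the nonconstant modes; with Neumann BCs the spatial average obeys M''+γM'=0 and tends to a finite limit.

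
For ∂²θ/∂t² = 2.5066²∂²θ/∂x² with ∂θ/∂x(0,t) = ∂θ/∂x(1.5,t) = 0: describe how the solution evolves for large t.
θ oscillates about a mean that drifts linearly in t (generically unbounded; no decay). There is no damping, so the nonconstant modes persist as standing waves (energy conserved, no decay). But with Neumann conditions at both ends the constant mode has eigenvalue 0: the spatial mean M(t) of θ satisfies M'' = 0, so M(t) = M(0) + M'(0)·t. Unless the initial velocity has zero mean (∫θ_t(x,0)dx = 0), the solution grows linearly in t (unbounded, though not exponentially); if it does have zero mean, the solution stays bounded and simply oscillates.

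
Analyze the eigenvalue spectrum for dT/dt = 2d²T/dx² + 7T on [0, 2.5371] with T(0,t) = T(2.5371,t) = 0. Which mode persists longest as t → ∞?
Eigenvalues: λₙ = 2n²π²/2.5371² - 7.
First three modes:
  n=1: λ₁ = 2π²/2.5371² - 7 ≈ -3.933
  n=2: λ₂ = 8π²/2.5371² - 7 ≈ 5.266
  n=3: λ₃ = 18π²/2.5371² - 7 ≈ 20.599
Since 2π²/2.5371² ≈ 3.067 < 7, λ₁ < 0.
The n=1 mode grows fastest (−λₙ is largest for n=1) → dominates.
Asymptotic: T ~ c₁ sin(πx/2.5371) e^{3.933t} (exponential growth at rate −λ₁ ≈ 3.933).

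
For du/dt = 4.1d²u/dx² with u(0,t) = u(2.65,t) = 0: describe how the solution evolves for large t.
u → 0. Heat diffuses out through both boundaries.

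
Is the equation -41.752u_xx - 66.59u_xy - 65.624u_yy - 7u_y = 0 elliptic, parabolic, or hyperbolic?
Computing B² - 4AC with A = -41.752, B = -66.59, C = -65.624: discriminant = -6525.504892 (negative). Answer: elliptic.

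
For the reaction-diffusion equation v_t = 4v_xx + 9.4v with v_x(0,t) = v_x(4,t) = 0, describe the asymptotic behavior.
v grows unboundedly. With Neumann BCs the constant mode has diffusion eigenvalue 0, so any r > 0 makes it grow like e^(9.4t); solution grows exponentially.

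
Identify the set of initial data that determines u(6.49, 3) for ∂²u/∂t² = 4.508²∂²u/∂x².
Domain of dependence: [-7.034, 20.014]. Signals travel at speed 4.508, so data within |x - 6.49| ≤ 4.508·3 = 13.524 can reach the point.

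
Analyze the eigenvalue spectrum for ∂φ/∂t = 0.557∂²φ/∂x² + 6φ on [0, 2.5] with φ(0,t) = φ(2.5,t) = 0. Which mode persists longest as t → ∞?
Eigenvalues: λₙ = 0.557n²π²/2.5² - 6.
First three modes:
  n=1: λ₁ = 0.557π²/2.5² - 6 ≈ -5.12
  n=2: λ₂ = 2.228π²/2.5² - 6 ≈ -2.482
  n=3: λ₃ = 5.013π²/2.5² - 6 ≈ 1.916
Since 0.557π²/2.5² ≈ 0.88 < 6, λ₁ < 0.
The n=1 mode grows fastest (−λₙ is largest for n=1) → dominates.
Asymptotic: φ ~ c₁ sin(πx/2.5) e^{5.12t} (exponential growth at rate −λ₁ ≈ 5.12).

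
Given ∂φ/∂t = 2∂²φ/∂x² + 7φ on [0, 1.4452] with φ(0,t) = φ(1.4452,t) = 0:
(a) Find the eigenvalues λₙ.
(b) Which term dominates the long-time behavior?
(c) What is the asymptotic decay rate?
Eigenvalues: λₙ = 2n²π²/1.4452² - 7.
First three modes:
  n=1: λ₁ = 2π²/1.4452² - 7 ≈ 2.451
  n=2: λ₂ = 8π²/1.4452² - 7 ≈ 30.804
  n=3: λ₃ = 18π²/1.4452² - 7 ≈ 78.058
Since 2π²/1.4452² ≈ 9.451 > 7, all λₙ > 0.
The n=1 mode decays slowest → dominates as t → ∞.
Asymptotic: φ ~ c₁ sin(πx/1.4452) e^{-λ₁t} with decay rate λ₁ ≈ 2.451.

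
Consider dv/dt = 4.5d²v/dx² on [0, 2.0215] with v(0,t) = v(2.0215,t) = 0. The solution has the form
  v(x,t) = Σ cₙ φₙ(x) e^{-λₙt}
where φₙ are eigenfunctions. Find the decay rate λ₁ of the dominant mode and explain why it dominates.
Eigenvalues: λₙ = 4.5n²π²/2.0215².
First three modes:
  n=1: λ₁ = 4.5π²/2.0215² ≈ 10.868
  n=2: λ₂ = 18π²/2.0215² ≈ 43.474 (4× faster decay)
  n=3: λ₃ = 40.5π²/2.0215² ≈ 97.815 (9× faster decay)
As t → ∞, higher modes decay exponentially faster. The n=1 mode dominates: v ~ c₁ sin(πx/2.0215) e^{-λ₁t}.
Decay rate: λ₁ = 4.5π²/2.0215² ≈ 10.868.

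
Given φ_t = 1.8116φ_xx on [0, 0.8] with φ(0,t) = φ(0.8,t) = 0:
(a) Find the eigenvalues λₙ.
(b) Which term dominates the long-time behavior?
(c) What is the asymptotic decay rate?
Eigenvalues: λₙ = 1.8116n²π²/0.8².
First three modes:
  n=1: λ₁ = 1.8116π²/0.8² ≈ 27.937
  n=2: λ₂ = 7.2464π²/0.8² ≈ 111.749 (4× faster decay)
  n=3: λ₃ = 16.3044π²/0.8² ≈ 251.434 (9× faster decay)
As t → ∞, higher modes decay exponentially faster. The n=1 mode dominates: φ ~ c₁ sin(πx/0.8) e^{-λ₁t}.
Decay rate: λ₁ = 1.8116π²/0.8² ≈ 27.937.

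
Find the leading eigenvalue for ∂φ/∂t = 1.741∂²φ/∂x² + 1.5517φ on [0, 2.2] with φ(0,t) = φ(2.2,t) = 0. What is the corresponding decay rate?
Eigenvalues: λₙ = 1.741n²π²/2.2² - 1.5517.
First three modes:
  n=1: λ₁ = 1.741π²/2.2² - 1.5517 ≈ 1.999
  n=2: λ₂ = 6.964π²/2.2² - 1.5517 ≈ 12.649
  n=3: λ₃ = 15.669π²/2.2² - 1.5517 ≈ 30.4
Since 1.741π²/2.2² ≈ 3.55 > 1.5517, all λₙ > 0.
The n=1 mode decays slowest → dominates as t → ∞.
Asymptotic: φ ~ c₁ sin(πx/2.2) e^{-λ₁t} with decay rate λ₁ ≈ 1.999.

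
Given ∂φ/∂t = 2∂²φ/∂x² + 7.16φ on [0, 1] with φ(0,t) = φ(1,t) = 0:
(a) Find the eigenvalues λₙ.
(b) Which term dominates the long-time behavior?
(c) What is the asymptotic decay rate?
Eigenvalues: λₙ = 2n²π²/1² - 7.16.
First three modes:
  n=1: λ₁ = 2π² - 7.16 ≈ 12.579
  n=2: λ₂ = 8π² - 7.16 ≈ 71.797
  n=3: λ₃ = 18π² - 7.16 ≈ 170.493
Since 2π² ≈ 19.739 > 7.16, all λₙ > 0.
The n=1 mode decays slowest → dominates as t → ∞.
Asymptotic: φ ~ c₁ sin(πx/1) e^{-λ₁t} with decay rate λ₁ ≈ 12.579.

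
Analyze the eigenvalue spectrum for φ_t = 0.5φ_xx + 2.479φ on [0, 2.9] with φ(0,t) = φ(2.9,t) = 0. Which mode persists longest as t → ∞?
Eigenvalues: λₙ = 0.5n²π²/2.9² - 2.479.
First three modes:
  n=1: λ₁ = 0.5π²/2.9² - 2.479 ≈ -1.892
  n=2: λ₂ = 2π²/2.9² - 2.479 ≈ -0.132
  n=3: λ₃ = 4.5π²/2.9² - 2.479 ≈ 2.802
Since 0.5π²/2.9² ≈ 0.587 < 2.479, λ₁ < 0.
The n=1 mode grows fastest (−λₙ is largest for n=1) → dominates.
Asymptotic: φ ~ c₁ sin(πx/2.9) e^{1.892t} (exponential growth at rate −λ₁ ≈ 1.892).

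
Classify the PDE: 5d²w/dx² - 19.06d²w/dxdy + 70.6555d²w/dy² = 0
A = 5, B = -19.06, C = 70.6555. Discriminant B² - 4AC = -1049.8264. Since -1049.8264 < 0, elliptic.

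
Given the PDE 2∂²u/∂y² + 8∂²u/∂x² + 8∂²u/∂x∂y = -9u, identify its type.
Rewriting in standard form: 8∂²u/∂x² + 8∂²u/∂x∂y + 2∂²u/∂y² + 9u = 0. The second-order coefficients are A = 8, B = 8, C = 2. Since B² - 4AC = 0 = 0, this is a parabolic PDE.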